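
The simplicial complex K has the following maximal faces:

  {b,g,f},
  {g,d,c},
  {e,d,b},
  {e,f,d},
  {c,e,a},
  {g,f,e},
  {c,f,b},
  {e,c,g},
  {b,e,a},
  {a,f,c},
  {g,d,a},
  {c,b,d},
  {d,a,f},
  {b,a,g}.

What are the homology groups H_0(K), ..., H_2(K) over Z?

Fix the vertex order a < b < c < d < e < f < g and write every simplex with vertices in increasing order. Then dim K = 2 and the simplices of K are:

  0-simplices (7): a, b, c, d, e, f, g
  1-simplices (21): ab, ac, ad, ae, af, ag, bc, bd, be, bf, bg, cd, ce, cf, cg, de, df, dg, ef, eg, fg
  2-simplices (14): abe, abg, ace, acf, adf, adg, bcd, bcf, bde, bfg, cdg, ceg, def, efg

giving chain groups C_0 ≅ Z^7, C_1 ≅ Z^21, C_2 ≅ Z^14.

The boundary map ∂_1: C_1 → C_0 sends each edge [p,q] (with p < q) to q − p.
The resulting 7×21 matrix has rank 6, and its Smith normal form has invariant factors (1,1,1,1,1,1).

The boundary map ∂_2: C_2 → C_1 sends each 2-simplex [p,q,r] to [q,r] − [p,r] + [p,q]. For instance
  ∂acf = cf − af + ac,
  ∂ace = ce − ae + ac.
The resulting 21×14 matrix has rank 13, and its Smith normal form has invariant factors (1,1,1,1,1,1,1,1,1,1,1,1,1).

From H_k ≅ ker(∂_k) / im(∂_{k+1}) we obtain:

  H_0: rank C_0 − rank ∂_1 = 7 − 6 = 1, and the invariant factors of ∂_1 are all 1, so H_0 = Z.
  H_1: rank ker ∂_1 − rank ∂_2 = (21 − 6) − 13 = 2, and the invariant factors of ∂_2 are all 1, so H_1 = Z^2.
  H_2: rank ker ∂_2 − rank ∂_3 = (14 − 13) − 0 = 1, and there is no ∂_3, so H_2 = Z.

As a check, the Euler characteristic is 7 − 21 + 14 = 0, which agrees with 1 − 2 + 1 = 0.
(K is a triangulation of the torus T^2.)

H_0 = Z,  H_1 = Z^2,  H_2 = Z.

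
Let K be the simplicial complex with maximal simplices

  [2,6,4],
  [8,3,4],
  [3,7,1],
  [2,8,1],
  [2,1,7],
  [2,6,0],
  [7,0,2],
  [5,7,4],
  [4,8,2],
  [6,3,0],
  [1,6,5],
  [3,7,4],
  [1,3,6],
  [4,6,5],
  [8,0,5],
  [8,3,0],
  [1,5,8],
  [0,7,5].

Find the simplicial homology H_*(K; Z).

H_0 ≅ Z,  H_1 ≅ Z^2,  H_2 ≅ Z.

K has 9 vertices, 27 edges, 18 triangles.
rank ∂_0 = 0, rank ∂_1 = 8 ⇒ b_0 = 9 − 0 − 8 = 1; all invariant factors of ∂_1 are 1 so no torsion. So H_0 = Z.
rank ∂_1 = 8, rank ∂_2 = 17 ⇒ b_1 = 27 − 8 − 17 = 2; all invariant factors of ∂_2 are 1 so no torsion. So H_1 = Z^2.
rank ∂_2 = 17, rank ∂_3 = 0 ⇒ b_2 = 18 − 17 − 0 = 1. So H_2 = Z.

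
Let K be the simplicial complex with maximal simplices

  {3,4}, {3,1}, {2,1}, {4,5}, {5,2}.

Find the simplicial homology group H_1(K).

H_1 = Z.

Fix the vertex order 1 < 2 < 3 < 4 < 5 and write every simplex with vertices in increasing order. Then dim K = 1 and the simplices of K are:

  0-simplices (5): [1], [2], [3], [4], [5]
  1-simplices (5): [1,2], [1,3], [2,5], [3,4], [4,5]

Hence C_0 ≅ Z^5, C_1 ≅ Z^5.

∂_1: C_1 → C_0 maps an edge to its endpoints' difference, ∂[p,q] = q − p. For instance
  ∂[2,5] = [5] − [2].
The 5×5 boundary matrix has rank 4 and Smith normal form diag(1,1,1,1).

Now H_k = ker ∂_k / im ∂_{k+1}, so:

  H_1: rank ker ∂_1 − rank ∂_2 = (5 − 4) − 0 = 1, and there is no ∂_2, so H_1 = Z.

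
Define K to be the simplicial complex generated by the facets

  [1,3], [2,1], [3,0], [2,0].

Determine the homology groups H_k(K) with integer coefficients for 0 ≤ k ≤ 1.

H_0 ≅ Z,  H_1 ≅ Z.

Take the total order 0 < 1 < 2 < 3 on the vertex set. Then K (dimension 1) consists of the simplices:

  0-simplices (4): [0], [1], [2], [3]
  1-simplices (4): [0,2], [0,3], [1,2], [1,3]

Hence C_0 ≅ Z^4, C_1 ≅ Z^4.

Boundary ∂_1: C_1 → C_0 is given by ∂[p,q] = [q] − [p]. For instance
  ∂[1,2] = [2] − [1].
The 4×4 boundary matrix has rank 3 and Smith normal form diag(1,1,1).

Reading off H_k = ker ∂_k / im ∂_{k+1}:

  H_0: rank C_0 − rank ∂_1 = 4 − 3 = 1, and the invariant factors of ∂_1 are all 1, so H_0 = Z.
  H_1: rank ker ∂_1 − rank ∂_2 = (4 − 3) − 0 = 1, and there is no ∂_2, so H_1 = Z.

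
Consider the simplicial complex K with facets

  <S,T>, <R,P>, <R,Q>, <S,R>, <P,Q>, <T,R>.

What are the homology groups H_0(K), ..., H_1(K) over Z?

Fix the vertex order P < Q < R < S < T and write every simplex with vertices in increasing order. Then dim K = 1 and the simplices of K are:

  0-simplices (5): P, Q, R, S, T
  1-simplices (6): PQ, PR, QR, RS, RT, ST

so the chain groups are C_0 ≅ Z^5, C_1 ≅ Z^6.

The boundary map ∂_1: C_1 → C_0 maps an edge to its endpoints' difference, ∂[p,q] = q − p. For instance
  ∂ST = T − S.
This gives a 5×6 integer matrix of rank 4; reducing to Smith normal form yields diagonal entries (1,1,1,1).

Computing H_k = (kernel of ∂_k) / (image of ∂_{k+1}):

  H_0: rank C_0 − rank ∂_1 = 5 − 4 = 1, and the invariant factors of ∂_1 are all 1, so H_0 ≅ Z.
  H_1: rank ker ∂_1 − rank ∂_2 = (6 − 4) − 0 = 2, and there is no ∂_2, so H_1 ≅ Z^2.

As a check, the Euler characteristic is 5 − 6 = -1, which agrees with 1 − 2 = -1.
(K is a triangulation of a wedge of 2 circles.)

H_0 = Z,  H_1 = Z^2.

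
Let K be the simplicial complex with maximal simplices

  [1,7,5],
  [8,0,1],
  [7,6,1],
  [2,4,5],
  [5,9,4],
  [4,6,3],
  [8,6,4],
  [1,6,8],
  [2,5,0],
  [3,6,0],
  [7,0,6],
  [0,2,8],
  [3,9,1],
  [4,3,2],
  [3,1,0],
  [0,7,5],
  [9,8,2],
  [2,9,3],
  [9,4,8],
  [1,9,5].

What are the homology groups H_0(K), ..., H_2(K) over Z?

H_0 ≅ Z,  H_1 ≅ Z ⊕ Z/2,  H_2 = 0.

Fix the vertex order 0 < 1 < 2 < 3 < 4 < 5 < 6 < 7 < 8 < 9 and write every simplex with vertices in increasing order. Then dim K = 2 and the simplices of K are:

  0-simplices (10): [0], [1], [2], [3], [4], [5], [6], [7], [8], [9]
  1-simplices (30): (30 of them)
  2-simplices (20): (20 of them)

giving chain groups C_0 ≅ Z^10, C_1 ≅ Z^30, C_2 ≅ Z^20.

Boundary ∂_1: C_1 → C_0 maps an edge to its endpoints' difference, ∂[p,q] = q − p. For instance
  ∂[0,6] = [6] − [0].
The 10×30 boundary matrix has rank 9 and Smith normal form diag(1,1,1,1,1,1,1,1,1).

The boundary map ∂_2: C_2 → C_1 sends each 2-simplex [p,q,r] to [q,r] − [p,r] + [p,q]. For instance
  ∂[0,6,7] = [6,7] − [0,7] + [0,6],
  ∂[0,1,8] = [1,8] − [0,8] + [0,1].
This gives a 30×20 integer matrix of rank 20; reducing to Smith normal form yields diagonal entries (1,1,1,1,1,1,1,1,1,1,1,1,1,1,1,1,1,1,1,2).

Reading off H_k = ker ∂_k / im ∂_{k+1}:

  H_0: rank C_0 − rank ∂_1 = 10 − 9 = 1, and the invariant factors of ∂_1 are all 1, so H_0 = Z.
  H_1: rank ker ∂_1 − rank ∂_2 = (30 − 9) − 20 = 1, and ∂_2 has invariant factor 2 > 1, so H_1 = Z ⊕ Z/2.
  H_2: rank ker ∂_2 − rank ∂_3 = (20 − 20) − 0 = 0, and there is no ∂_3, so H_2 = 0.

(K is a triangulation of the Klein bottle.)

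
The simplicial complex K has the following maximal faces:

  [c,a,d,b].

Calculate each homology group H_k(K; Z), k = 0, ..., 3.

H_0 = Z,  H_1 = 0,  H_2 = 0,  H_3 = 0.

Fix the vertex order a < b < c < d and write every simplex with vertices in increasing order. Then dim K = 3 and the simplices of K are:

  0-simplices (4): a, b, c, d
  1-simplices (6): ab, ac, ad, bc, bd, cd
  2-simplices (4): abc, abd, acd, bcd
  3-simplices (1): abcd

Hence C_0 ≅ Z^4, C_1 ≅ Z^6, C_2 ≅ Z^4, C_3 ≅ Z^1.

The boundary map ∂_1: C_1 → C_0 sends each edge [p,q] (with p < q) to q − p. For instance
  ∂cd = d − c.
The 4×6 boundary matrix has rank 3 and Smith normal form diag(1,1,1).

∂_2: C_2 → C_1 acts by ∂[p,q,r] = [q,r] − [p,r] + [p,q]. For instance
  ∂abc = bc − ac + ab,
  ∂acd = cd − ad + ac.
As a 6×4 matrix over Z this has rank 3, with invariant factors (1,1,1).

The boundary map ∂_3: C_3 → C_2 sends each 3-simplex σ to the alternating sum Σ_i (−1)^i (σ with its i-th vertex removed). For instance
  ∂abcd = bcd − acd + abd − abc.
The resulting 4×1 matrix has rank 1, and its Smith normal form has invariant factors (1).

Computing H_k = (kernel of ∂_k) / (image of ∂_{k+1}):

  H_0: rank C_0 − rank ∂_1 = 4 − 3 = 1, and the invariant factors of ∂_1 are all 1, so H_0 ≅ Z.
  H_1: rank ker ∂_1 − rank ∂_2 = (6 − 3) − 3 = 0, and the invariant factors of ∂_2 are all 1, so H_1 ≅ 0.
  H_2: rank ker ∂_2 − rank ∂_3 = (4 − 3) − 1 = 0, and the invariant factors of ∂_3 are all 1, so H_2 ≅ 0.
  H_3: rank ker ∂_3 − rank ∂_4 = (1 − 1) − 0 = 0, and there is no ∂_4, so H_3 ≅ 0.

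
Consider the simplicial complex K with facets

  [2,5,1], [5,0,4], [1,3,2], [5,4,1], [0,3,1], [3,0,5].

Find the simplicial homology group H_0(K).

H_0 = Z.

We work with the vertex ordering 0 < 1 < 2 < 3 < 4 < 5. The simplices of K, each written with vertices in increasing order, are:

  0-simplices (6): [0], [1], [2], [3], [4], [5]
  1-simplices (12): [0,1], [0,3], [0,4], [0,5], [1,2], [1,3], [1,4], [1,5], [2,3], [2,5], [3,5], [4,5]
  2-simplices (6): [0,1,3], [0,3,5], [0,4,5], [1,2,3], [1,2,5], [1,4,5]

so the chain groups are C_0 ≅ Z^6, C_1 ≅ Z^12, C_2 ≅ Z^6.

The boundary map ∂_1: C_1 → C_0 sends each edge [p,q] (with p < q) to q − p. For instance
  ∂[0,3] = [3] − [0].
The 6×12 boundary matrix has rank 5 and Smith normal form diag(1,1,1,1,1).

The boundary map ∂_2: C_2 → C_1 sends each 2-simplex [p,q,r] to [q,r] − [p,r] + [p,q]. For instance
  ∂[1,2,3] = [2,3] − [1,3] + [1,2],
  ∂[0,4,5] = [4,5] − [0,5] + [0,4].
The resulting 12×6 matrix has rank 6, and its Smith normal form has invariant factors (1,1,1,1,1,1).

Now H_k = ker ∂_k / im ∂_{k+1}, so:

  H_0: rank C_0 − rank ∂_1 = 6 − 5 = 1, and the invariant factors of ∂_1 are all 1, so H_0 ≅ Z.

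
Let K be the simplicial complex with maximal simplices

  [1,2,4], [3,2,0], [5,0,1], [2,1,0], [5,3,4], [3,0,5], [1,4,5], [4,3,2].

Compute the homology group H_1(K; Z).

We work with the vertex ordering 0 < 1 < 2 < 3 < 4 < 5. The simplices of K, each written with vertices in increasing order, are:

  0-simplices (6): [0], [1], [2], [3], [4], [5]
  1-simplices (12): [0,1], [0,2], [0,3], [0,5], [1,2], [1,4], [1,5], [2,3], [2,4], [3,4], [3,5], [4,5]
  2-simplices (8): [0,1,2], [0,1,5], [0,2,3], [0,3,5], [1,2,4], [1,4,5], [2,3,4], [3,4,5]

Hence C_0 ≅ Z^6, C_1 ≅ Z^12, C_2 ≅ Z^8.

∂_1: C_1 → C_0 is given by ∂[p,q] = [q] − [p].
As a 6×12 matrix over Z this has rank 5, with invariant factors (1,1,1,1,1).

∂_2: C_2 → C_1 acts by ∂[p,q,r] = [q,r] − [p,r] + [p,q]. For instance
  ∂[0,2,3] = [2,3] − [0,3] + [0,2],
  ∂[0,1,2] = [1,2] − [0,2] + [0,1].
As a 12×8 matrix over Z this has rank 7, with invariant factors (1,1,1,1,1,1,1).

Reading off H_k = ker ∂_k / im ∂_{k+1}:

  H_1: rank ker ∂_1 − rank ∂_2 = (12 − 5) − 7 = 0, and the invariant factors of ∂_2 are all 1, so H_1 ≅ 0.

(K is a triangulation of the 2-sphere S^2.)

H_1 ≅ 0.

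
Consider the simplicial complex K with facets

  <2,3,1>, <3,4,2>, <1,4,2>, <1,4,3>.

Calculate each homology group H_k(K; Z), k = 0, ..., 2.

H_0 ≅ Z,  H_1 = 0,  H_2 ≅ Z.

Fix the vertex order 1 < 2 < 3 < 4 and write every simplex with vertices in increasing order. Then dim K = 2 and the simplices of K are:

  0-simplices (4): [1], [2], [3], [4]
  1-simplices (6): [1,2], [1,3], [1,4], [2,3], [2,4], [3,4]
  2-simplices (4): [1,2,3], [1,2,4], [1,3,4], [2,3,4]

so the chain groups are C_0 ≅ Z^4, C_1 ≅ Z^6, C_2 ≅ Z^4.

The boundary map ∂_1: C_1 → C_0 sends each edge [p,q] (with p < q) to q − p.
The resulting 4×6 matrix has rank 3, and its Smith normal form has invariant factors (1,1,1).

∂_2: C_2 → C_1 sends each 2-simplex [p,q,r] to [q,r] − [p,r] + [p,q]. For instance
  ∂[1,3,4] = [3,4] − [1,4] + [1,3],
  ∂[2,3,4] = [3,4] − [2,4] + [2,3].
This gives a 6×4 integer matrix of rank 3; reducing to Smith normal form yields diagonal entries (1,1,1).

Computing H_k = (kernel of ∂_k) / (image of ∂_{k+1}):

  H_0: rank C_0 − rank ∂_1 = 4 − 3 = 1, and the invariant factors of ∂_1 are all 1, so H_0 ≅ Z.
  H_1: rank ker ∂_1 − rank ∂_2 = (6 − 3) − 3 = 0, and the invariant factors of ∂_2 are all 1, so H_1 ≅ 0.
  H_2: rank ker ∂_2 − rank ∂_3 = (4 − 3) − 0 = 1, and there is no ∂_3, so H_2 ≅ Z.

As a check, the Euler characteristic is 4 − 6 + 4 = 2, which agrees with 1 − 0 + 1 = 2.
(K is a triangulation of the 2-sphere S^2.)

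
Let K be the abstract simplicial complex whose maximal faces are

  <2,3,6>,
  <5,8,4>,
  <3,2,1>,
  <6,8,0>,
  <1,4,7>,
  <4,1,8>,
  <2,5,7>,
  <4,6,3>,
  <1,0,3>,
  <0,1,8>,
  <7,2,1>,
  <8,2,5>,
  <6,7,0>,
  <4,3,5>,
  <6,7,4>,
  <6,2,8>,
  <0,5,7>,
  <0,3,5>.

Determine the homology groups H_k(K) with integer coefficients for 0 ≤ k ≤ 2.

K has 9 vertices, 27 edges, 18 triangles.
rank ∂_0 = 0, rank ∂_1 = 8 ⇒ b_0 = 9 − 0 − 8 = 1; all invariant factors of ∂_1 are 1 so no torsion. So H_0 = Z.
rank ∂_1 = 8, rank ∂_2 = 17 ⇒ b_1 = 27 − 8 − 17 = 2; all invariant factors of ∂_2 are 1 so no torsion. So H_1 = Z^2.
rank ∂_2 = 17, rank ∂_3 = 0 ⇒ b_2 = 18 − 17 − 0 = 1. So H_2 = Z.

H_0 = Z,  H_1 = Z^2,  H_2 = Z.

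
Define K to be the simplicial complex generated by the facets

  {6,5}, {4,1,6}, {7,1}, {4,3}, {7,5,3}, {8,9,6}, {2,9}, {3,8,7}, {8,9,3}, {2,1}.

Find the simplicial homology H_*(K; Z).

Fix the vertex order 1 < 2 < 3 < 4 < 5 < 6 < 7 < 8 < 9 and write every simplex with vertices in increasing order. Then dim K = 2 and the simplices of K are:

  0-simplices (9): [1], [2], [3], [4], [5], [6], [7], [8], [9]
  1-simplices (17): [1,2], [1,4], [1,6], [1,7], [2,9], [3,4], [3,5], [3,7], [3,8], [3,9], [4,6], [5,6], [5,7], [6,8], [6,9], [7,8], [8,9]
  2-simplices (5): [1,4,6], [3,5,7], [3,7,8], [3,8,9], [6,8,9]

Hence C_0 ≅ Z^9, C_1 ≅ Z^17, C_2 ≅ Z^5.

∂_1: C_1 → C_0 is given by ∂[p,q] = [q] − [p]. For instance
  ∂[3,8] = [8] − [3].
As a 9×17 matrix over Z this has rank 8, with invariant factors (1,1,1,1,1,1,1,1).

The boundary map ∂_2: C_2 → C_1 maps a triangle to the signed sum of its edges. For instance
  ∂[3,5,7] = [5,7] − [3,7] + [3,5],
  ∂[3,8,9] = [8,9] − [3,9] + [3,8].
This gives a 17×5 integer matrix of rank 5; reducing to Smith normal form yields diagonal entries (1,1,1,1,1).

Now H_k = ker ∂_k / im ∂_{k+1}, so:

  H_0: rank C_0 − rank ∂_1 = 9 − 8 = 1, and the invariant factors of ∂_1 are all 1, so H_0 ≅ Z.
  H_1: rank ker ∂_1 − rank ∂_2 = (17 − 8) − 5 = 4, and the invariant factors of ∂_2 are all 1, so H_1 ≅ Z^4.
  H_2: rank ker ∂_2 − rank ∂_3 = (5 − 5) − 0 = 0, and there is no ∂_3, so H_2 ≅ 0.

H_0 ≅ Z,  H_1 ≅ Z^4,  H_2 = 0.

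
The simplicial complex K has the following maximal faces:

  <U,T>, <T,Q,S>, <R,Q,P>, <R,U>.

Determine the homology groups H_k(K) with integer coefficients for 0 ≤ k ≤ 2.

Fix the vertex order P < Q < R < S < T < U and write every simplex with vertices in increasing order. Then dim K = 2 and the simplices of K are:

  0-simplices (6): P, Q, R, S, T, U
  1-simplices (8): PQ, PR, QR, QS, QT, RU, ST, TU
  2-simplices (2): PQR, QST

Hence C_0 ≅ Z^6, C_1 ≅ Z^8, C_2 ≅ Z^2.

The boundary map ∂_1: C_1 → C_0 maps an edge to its endpoints' difference, ∂[p,q] = q − p. For instance
  ∂ST = T − S.
This gives a 6×8 integer matrix of rank 5; reducing to Smith normal form yields diagonal entries (1,1,1,1,1).

The boundary map ∂_2: C_2 → C_1 maps a triangle to the signed sum of its edges. For instance
  ∂QST = ST − QT + QS,
  ∂PQR = QR − PR + PQ.
The 8×2 boundary matrix has rank 2 and Smith normal form diag(1,1).

Now H_k = ker ∂_k / im ∂_{k+1}, so:

  H_0: rank C_0 − rank ∂_1 = 6 − 5 = 1, and the invariant factors of ∂_1 are all 1, so H_0 = Z.
  H_1: rank ker ∂_1 − rank ∂_2 = (8 − 5) − 2 = 1, and the invariant factors of ∂_2 are all 1, so H_1 = Z.
  H_2: rank ker ∂_2 − rank ∂_3 = (2 − 2) − 0 = 0, and there is no ∂_3, so H_2 = 0.

H_0 ≅ Z,  H_1 ≅ Z,  H_2 = 0.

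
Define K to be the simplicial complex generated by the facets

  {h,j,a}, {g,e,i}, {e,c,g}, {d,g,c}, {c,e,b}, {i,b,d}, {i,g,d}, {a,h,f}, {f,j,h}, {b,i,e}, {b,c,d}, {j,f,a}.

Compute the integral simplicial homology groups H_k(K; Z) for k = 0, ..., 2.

K has 10 vertices, 18 edges, 12 triangles.
rank ∂_0 = 0, rank ∂_1 = 8 ⇒ b_0 = 10 − 0 − 8 = 2; all invariant factors of ∂_1 are 1 so no torsion. So H_0 ≅ Z^2.
rank ∂_1 = 8, rank ∂_2 = 10 ⇒ b_1 = 18 − 8 − 10 = 0; all invariant factors of ∂_2 are 1 so no torsion. So H_1 ≅ 0.
rank ∂_2 = 10, rank ∂_3 = 0 ⇒ b_2 = 12 − 10 − 0 = 2. So H_2 ≅ Z^2.

H_0 = Z^2,  H_1 = 0,  H_2 = Z^2.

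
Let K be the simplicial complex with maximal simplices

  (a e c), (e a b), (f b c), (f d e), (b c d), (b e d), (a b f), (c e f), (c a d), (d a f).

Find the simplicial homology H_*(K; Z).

K has 6 vertices, 15 edges, 10 triangles.
rank ∂_0 = 0, rank ∂_1 = 5 ⇒ b_0 = 6 − 0 − 5 = 1; all invariant factors of ∂_1 are 1 so no torsion. So H_0 ≅ Z.
rank ∂_1 = 5, rank ∂_2 = 10 ⇒ b_1 = 15 − 5 − 10 = 0; ∂_2 has invariant factor(s) [2] giving torsion. So H_1 ≅ Z_2.
rank ∂_2 = 10, rank ∂_3 = 0 ⇒ b_2 = 10 − 10 − 0 = 0. So H_2 ≅ 0.

H_0 = Z,  H_1 = Z_2,  H_2 = 0.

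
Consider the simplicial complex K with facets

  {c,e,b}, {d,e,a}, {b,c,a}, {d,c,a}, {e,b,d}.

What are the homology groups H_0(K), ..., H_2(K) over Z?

H_0 ≅ Z,  H_1 ≅ Z,  H_2 = 0.

We work with the vertex ordering a < b < c < d < e. The simplices of K, each written with vertices in increasing order, are:

  0-simplices (5): a, b, c, d, e
  1-simplices (10): ab, ac, ad, ae, bc, bd, be, cd, ce, de
  2-simplices (5): abc, acd, ade, bce, bde

so the chain groups are C_0 ≅ Z^5, C_1 ≅ Z^10, C_2 ≅ Z^5.

The boundary map ∂_1: C_1 → C_0 is given by ∂[p,q] = [q] − [p].
This gives a 5×10 integer matrix of rank 4; reducing to Smith normal form yields diagonal entries (1,1,1,1).

Boundary ∂_2: C_2 → C_1 sends each 2-simplex [p,q,r] to [q,r] − [p,r] + [p,q]. For instance
  ∂bce = ce − be + bc,
  ∂bde = de − be + bd.
The resulting 10×5 matrix has rank 5, and its Smith normal form has invariant factors (1,1,1,1,1).

Computing H_k = (kernel of ∂_k) / (image of ∂_{k+1}):

  H_0: rank C_0 − rank ∂_1 = 5 − 4 = 1, and the invariant factors of ∂_1 are all 1, so H_0 ≅ Z.
  H_1: rank ker ∂_1 − rank ∂_2 = (10 − 4) − 5 = 1, and the invariant factors of ∂_2 are all 1, so H_1 ≅ Z.
  H_2: rank ker ∂_2 − rank ∂_3 = (5 − 5) − 0 = 0, and there is no ∂_3, so H_2 ≅ 0.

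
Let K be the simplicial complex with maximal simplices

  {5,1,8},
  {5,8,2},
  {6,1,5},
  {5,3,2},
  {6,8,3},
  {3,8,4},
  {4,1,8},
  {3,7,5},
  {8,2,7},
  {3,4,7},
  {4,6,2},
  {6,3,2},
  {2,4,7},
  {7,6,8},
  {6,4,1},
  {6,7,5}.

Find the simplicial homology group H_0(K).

Fix the vertex order 1 < 2 < 3 < 4 < 5 < 6 < 7 < 8 and write every simplex with vertices in increasing order. Then dim K = 2 and the simplices of K are:

  0-simplices (8): [1], [2], [3], [4], [5], [6], [7], [8]
  1-simplices (24): (24 of them)
  2-simplices (16): [1,4,6], [1,4,8], [1,5,6], [1,5,8], [2,3,5], [2,3,6], [2,4,6], [2,4,7], [2,5,8], [2,7,8], [3,4,7], [3,4,8], [3,5,7], [3,6,8], [5,6,7], [6,7,8]

so the chain groups are C_0 ≅ Z^8, C_1 ≅ Z^24, C_2 ≅ Z^16.

∂_1: C_1 → C_0 maps an edge to its endpoints' difference, ∂[p,q] = q − p.
As a 8×24 matrix over Z this has rank 7, with invariant factors (1,1,1,1,1,1,1).

∂_2: C_2 → C_1 acts by ∂[p,q,r] = [q,r] − [p,r] + [p,q]. For instance
  ∂[3,4,8] = [4,8] − [3,8] + [3,4],
  ∂[2,7,8] = [7,8] − [2,8] + [2,7].
As a 24×16 matrix over Z this has rank 15, with invariant factors (1,1,1,1,1,1,1,1,1,1,1,1,1,1,1).

Now H_k = ker ∂_k / im ∂_{k+1}, so:

  H_0: rank C_0 − rank ∂_1 = 8 − 7 = 1, and the invariant factors of ∂_1 are all 1, so H_0 ≅ Z.

H_0 ≅ Z.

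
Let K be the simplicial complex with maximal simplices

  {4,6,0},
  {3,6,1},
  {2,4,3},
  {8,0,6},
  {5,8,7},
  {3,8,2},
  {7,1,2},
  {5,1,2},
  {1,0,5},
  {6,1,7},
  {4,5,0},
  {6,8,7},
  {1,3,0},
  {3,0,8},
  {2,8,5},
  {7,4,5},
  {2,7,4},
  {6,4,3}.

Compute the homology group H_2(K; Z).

H_2 = 0.

Fix the vertex order 0 < 1 < 2 < 3 < 4 < 5 < 6 < 7 < 8 and write every simplex with vertices in increasing order. Then dim K = 2 and the simplices of K are:

  0-simplices (9): [0], [1], [2], [3], [4], [5], [6], [7], [8]
  1-simplices (27): (27 of them)
  2-simplices (18): [0,1,3], [0,1,5], [0,3,8], [0,4,5], [0,4,6], [0,6,8], [1,2,5], [1,2,7], [1,3,6], [1,6,7], [2,3,4], [2,3,8], [2,4,7], [2,5,8], [3,4,6], [4,5,7], [5,7,8], [6,7,8]

Hence C_0 ≅ Z^9, C_1 ≅ Z^27, C_2 ≅ Z^18.

The boundary map ∂_1: C_1 → C_0 is given by ∂[p,q] = [q] − [p]. For instance
  ∂[4,7] = [7] − [4].
The resulting 9×27 matrix has rank 8, and its Smith normal form has invariant factors (1,1,1,1,1,1,1,1).

Boundary ∂_2: C_2 → C_1 sends each 2-simplex [p,q,r] to [q,r] − [p,r] + [p,q]. For instance
  ∂[3,4,6] = [4,6] − [3,6] + [3,4],
  ∂[0,3,8] = [3,8] − [0,8] + [0,3].
The resulting 27×18 matrix has rank 18, and its Smith normal form has invariant factors (1,1,1,1,1,1,1,1,1,1,1,1,1,1,1,1,1,2).

Reading off H_k = ker ∂_k / im ∂_{k+1}:

  H_2: rank ker ∂_2 − rank ∂_3 = (18 − 18) − 0 = 0, and there is no ∂_3, so H_2 = 0.

(K is a triangulation of the Klein bottle.)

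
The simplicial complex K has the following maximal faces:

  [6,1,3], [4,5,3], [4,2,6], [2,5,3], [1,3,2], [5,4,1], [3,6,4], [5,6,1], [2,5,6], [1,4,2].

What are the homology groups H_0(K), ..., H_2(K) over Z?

H_0 ≅ Z,  H_1 ≅ Z/2,  H_2 = 0.

Fix the vertex order 1 < 2 < 3 < 4 < 5 < 6 and write every simplex with vertices in increasing order. Then dim K = 2 and the simplices of K are:

  0-simplices (6): [1], [2], [3], [4], [5], [6]
  1-simplices (15): [1,2], [1,3], [1,4], [1,5], [1,6], [2,3], [2,4], [2,5], [2,6], [3,4], [3,5], [3,6], [4,5], [4,6], [5,6]
  2-simplices (10): [1,2,3], [1,2,4], [1,3,6], [1,4,5], [1,5,6], [2,3,5], [2,4,6], [2,5,6], [3,4,5], [3,4,6]

so the chain groups are C_0 ≅ Z^6, C_1 ≅ Z^15, C_2 ≅ Z^10.

The boundary map ∂_1: C_1 → C_0 maps an edge to its endpoints' difference, ∂[p,q] = q − p.
As a 6×15 matrix over Z this has rank 5, with invariant factors (1,1,1,1,1).

∂_2: C_2 → C_1 acts by ∂[p,q,r] = [q,r] − [p,r] + [p,q]. For instance
  ∂[3,4,6] = [4,6] − [3,6] + [3,4],
  ∂[1,2,4] = [2,4] − [1,4] + [1,2].
The resulting 15×10 matrix has rank 10, and its Smith normal form has invariant factors (1,1,1,1,1,1,1,1,1,2).

Reading off H_k = ker ∂_k / im ∂_{k+1}:

  H_0: rank C_0 − rank ∂_1 = 6 − 5 = 1, and the invariant factors of ∂_1 are all 1, so H_0 = Z.
  H_1: rank ker ∂_1 − rank ∂_2 = (15 − 5) − 10 = 0, and ∂_2 has invariant factor 2 > 1, so H_1 = Z/2.
  H_2: rank ker ∂_2 − rank ∂_3 = (10 − 10) − 0 = 0, and there is no ∂_3, so H_2 = 0.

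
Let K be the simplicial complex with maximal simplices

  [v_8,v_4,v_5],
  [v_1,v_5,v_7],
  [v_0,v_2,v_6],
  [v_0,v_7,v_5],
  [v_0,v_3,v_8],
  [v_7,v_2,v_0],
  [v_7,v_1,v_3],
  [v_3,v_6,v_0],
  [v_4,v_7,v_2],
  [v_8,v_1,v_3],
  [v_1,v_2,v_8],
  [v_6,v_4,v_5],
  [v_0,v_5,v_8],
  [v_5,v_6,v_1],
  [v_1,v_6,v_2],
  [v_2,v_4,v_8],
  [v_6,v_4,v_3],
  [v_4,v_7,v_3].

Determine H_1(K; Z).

K has 9 vertices, 27 edges, 18 triangles.
rank ∂_1 = 8, rank ∂_2 = 17 ⇒ b_1 = 27 − 8 − 17 = 2; all invariant factors of ∂_2 are 1 so no torsion. So H_1 ≅ Z^2.

H_1 = Z^2.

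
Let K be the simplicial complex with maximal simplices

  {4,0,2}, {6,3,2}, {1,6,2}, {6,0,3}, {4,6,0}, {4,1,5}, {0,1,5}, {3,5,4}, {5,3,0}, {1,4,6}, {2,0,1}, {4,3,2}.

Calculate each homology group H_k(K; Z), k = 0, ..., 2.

H_0 ≅ Z,  H_1 ≅ Z/2,  H_2 = 0.

Take the total order 0 < 1 < 2 < 3 < 4 < 5 < 6 on the vertex set. Then K (dimension 2) consists of the simplices:

  0-simplices (7): [0], [1], [2], [3], [4], [5], [6]
  1-simplices (18): [0,1], [0,2], [0,3], [0,4], [0,5], [0,6], [1,2], [1,4], [1,5], [1,6], [2,3], [2,4], [2,6], [3,4], [3,5], [3,6], [4,5], [4,6]
  2-simplices (12): [0,1,2], [0,1,5], [0,2,4], [0,3,5], [0,3,6], [0,4,6], [1,2,6], [1,4,5], [1,4,6], [2,3,4], [2,3,6], [3,4,5]

Hence C_0 ≅ Z^7, C_1 ≅ Z^18, C_2 ≅ Z^12.

∂_1: C_1 → C_0 maps an edge to its endpoints' difference, ∂[p,q] = q − p.
The resulting 7×18 matrix has rank 6, and its Smith normal form has invariant factors (1,1,1,1,1,1).

∂_2: C_2 → C_1 maps a triangle to the signed sum of its edges. For instance
  ∂[2,3,4] = [3,4] − [2,4] + [2,3],
  ∂[1,4,6] = [4,6] − [1,6] + [1,4].
The 18×12 boundary matrix has rank 12 and Smith normal form diag(1,1,1,1,1,1,1,1,1,1,1,2).

From H_k ≅ ker(∂_k) / im(∂_{k+1}) we obtain:

  H_0: rank C_0 − rank ∂_1 = 7 − 6 = 1, and the invariant factors of ∂_1 are all 1, so H_0 = Z.
  H_1: rank ker ∂_1 − rank ∂_2 = (18 − 6) − 12 = 0, and ∂_2 has invariant factor 2 > 1, so H_1 = Z/2.
  H_2: rank ker ∂_2 − rank ∂_3 = (12 − 12) − 0 = 0, and there is no ∂_3, so H_2 = 0.

As a check, the Euler characteristic is 7 − 18 + 12 = 1, which agrees with 1 − 0 + 0 = 1.
(K is a triangulation of the real projective plane RP^2.)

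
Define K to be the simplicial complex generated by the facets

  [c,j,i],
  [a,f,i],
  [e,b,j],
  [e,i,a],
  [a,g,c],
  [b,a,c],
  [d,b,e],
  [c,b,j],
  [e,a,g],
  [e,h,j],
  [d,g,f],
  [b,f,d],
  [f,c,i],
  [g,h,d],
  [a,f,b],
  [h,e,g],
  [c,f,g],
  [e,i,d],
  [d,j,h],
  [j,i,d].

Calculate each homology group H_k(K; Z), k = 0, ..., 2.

H_0 ≅ Z,  H_1 ≅ Z ⊕ Z/2Z,  H_2 = 0.

K has 10 vertices, 30 edges, 20 triangles.
rank ∂_0 = 0, rank ∂_1 = 9 ⇒ b_0 = 10 − 0 − 9 = 1; all invariant factors of ∂_1 are 1 so no torsion. So H_0 = Z.
rank ∂_1 = 9, rank ∂_2 = 20 ⇒ b_1 = 30 − 9 − 20 = 1; ∂_2 has invariant factor(s) [2] giving torsion. So H_1 = Z ⊕ Z/2Z.
rank ∂_2 = 20, rank ∂_3 = 0 ⇒ b_2 = 20 − 20 − 0 = 0. So H_2 = 0.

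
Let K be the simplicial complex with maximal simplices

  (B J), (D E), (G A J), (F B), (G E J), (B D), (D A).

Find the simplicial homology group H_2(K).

We work with the vertex ordering A < B < D < E < F < G < J. The simplices of K, each written with vertices in increasing order, are:

  0-simplices (7): A, B, D, E, F, G, J
  1-simplices (10): AD, AG, AJ, BD, BF, BJ, DE, EG, EJ, GJ
  2-simplices (2): AGJ, EGJ

so the chain groups are C_0 ≅ Z^7, C_1 ≅ Z^10, C_2 ≅ Z^2.

The boundary map ∂_1: C_1 → C_0 sends each edge [p,q] (with p < q) to q − p.
This gives a 7×10 integer matrix of rank 6; reducing to Smith normal form yields diagonal entries (1,1,1,1,1,1).

∂_2: C_2 → C_1 maps a triangle to the signed sum of its edges. For instance
  ∂EGJ = GJ − EJ + EG,
  ∂AGJ = GJ − AJ + AG.
As a 10×2 matrix over Z this has rank 2, with invariant factors (1,1).

Reading off H_k = ker ∂_k / im ∂_{k+1}:

  H_2: rank ker ∂_2 − rank ∂_3 = (2 − 2) − 0 = 0, and there is no ∂_3, so H_2 = 0.

H_2 ≅ 0.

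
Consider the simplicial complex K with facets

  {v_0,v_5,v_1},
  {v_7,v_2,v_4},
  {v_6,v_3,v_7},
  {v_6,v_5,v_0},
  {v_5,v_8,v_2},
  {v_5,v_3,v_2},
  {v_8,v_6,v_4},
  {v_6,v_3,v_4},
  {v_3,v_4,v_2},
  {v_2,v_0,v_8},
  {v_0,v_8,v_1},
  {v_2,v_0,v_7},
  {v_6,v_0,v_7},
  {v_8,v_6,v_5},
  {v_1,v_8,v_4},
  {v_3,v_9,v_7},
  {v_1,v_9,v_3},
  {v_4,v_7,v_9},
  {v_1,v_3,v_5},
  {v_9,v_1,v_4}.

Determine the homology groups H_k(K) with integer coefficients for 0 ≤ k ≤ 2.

H_0 ≅ Z,  H_1 ≅ Z × Z/2,  H_2 = 0.

Take the total order v_0 < v_1 < v_2 < v_3 < v_4 < v_5 < v_6 < v_7 < v_8 < v_9 on the vertex set. Then K (dimension 2) consists of the simplices:

  0-simplices (10): [v_0], [v_1], [v_2], [v_3], [v_4], [v_5], [v_6], [v_7], [v_8], [v_9]
  1-simplices (30): (30 of them)
  2-simplices (20): (20 of them)

Hence C_0 ≅ Z^10, C_1 ≅ Z^30, C_2 ≅ Z^20.

∂_1: C_1 → C_0 is given by ∂[p,q] = [q] − [p].
The 10×30 boundary matrix has rank 9 and Smith normal form diag(1,1,1,1,1,1,1,1,1).

∂_2: C_2 → C_1 sends each 2-simplex [p,q,r] to [q,r] − [p,r] + [p,q]. For instance
  ∂[v_0,v_6,v_7] = [v_6,v_7] − [v_0,v_7] + [v_0,v_6],
  ∂[v_4,v_6,v_8] = [v_6,v_8] − [v_4,v_8] + [v_4,v_6].
The 30×20 boundary matrix has rank 20 and Smith normal form diag(1,1,1,1,1,1,1,1,1,1,1,1,1,1,1,1,1,1,1,2).

Reading off H_k = ker ∂_k / im ∂_{k+1}:

  H_0: rank C_0 − rank ∂_1 = 10 − 9 = 1, and the invariant factors of ∂_1 are all 1, so H_0 = Z.
  H_1: rank ker ∂_1 − rank ∂_2 = (30 − 9) − 20 = 1, and ∂_2 has invariant factor 2 > 1, so H_1 = Z × Z/2.
  H_2: rank ker ∂_2 − rank ∂_3 = (20 − 20) − 0 = 0, and there is no ∂_3, so H_2 = 0.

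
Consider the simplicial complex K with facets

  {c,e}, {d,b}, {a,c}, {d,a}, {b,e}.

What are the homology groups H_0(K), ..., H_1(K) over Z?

H_0 = Z,  H_1 = Z.

Fix the vertex order a < b < c < d < e and write every simplex with vertices in increasing order. Then dim K = 1 and the simplices of K are:

  0-simplices (5): a, b, c, d, e
  1-simplices (5): ac, ad, bd, be, ce

giving chain groups C_0 ≅ Z^5, C_1 ≅ Z^5.

∂_1: C_1 → C_0 maps an edge to its endpoints' difference, ∂[p,q] = q − p.
As a 5×5 matrix over Z this has rank 4, with invariant factors (1,1,1,1).

Computing H_k = (kernel of ∂_k) / (image of ∂_{k+1}):

  H_0: rank C_0 − rank ∂_1 = 5 − 4 = 1, and the invariant factors of ∂_1 are all 1, so H_0 ≅ Z.
  H_1: rank ker ∂_1 − rank ∂_2 = (5 − 4) − 0 = 1, and there is no ∂_2, so H_1 ≅ Z.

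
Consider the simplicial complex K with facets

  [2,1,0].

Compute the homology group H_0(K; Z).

H_0 ≅ Z.

Order the vertices as 0 < 1 < 2. Listing each simplex with vertices in this order, K has dimension 2 with simplices:

  0-simplices (3): [0], [1], [2]
  1-simplices (3): [0,1], [0,2], [1,2]
  2-simplices (1): [0,1,2]

Hence C_0 ≅ Z^3, C_1 ≅ Z^3, C_2 ≅ Z^1.

∂_1: C_1 → C_0 sends each edge [p,q] (with p < q) to q − p. For instance
  ∂[1,2] = [2] − [1].
The 3×3 boundary matrix has rank 2 and Smith normal form diag(1,1).

Boundary ∂_2: C_2 → C_1 maps a triangle to the signed sum of its edges. For instance
  ∂[0,1,2] = [1,2] − [0,2] + [0,1].
As a 3×1 matrix over Z this has rank 1, with invariant factors (1).

Now H_k = ker ∂_k / im ∂_{k+1}, so:

  H_0: rank C_0 − rank ∂_1 = 3 − 2 = 1, and the invariant factors of ∂_1 are all 1, so H_0 = Z.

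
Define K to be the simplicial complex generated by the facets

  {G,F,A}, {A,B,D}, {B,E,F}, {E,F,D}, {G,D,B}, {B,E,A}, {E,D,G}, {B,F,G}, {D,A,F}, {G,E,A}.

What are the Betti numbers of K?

Fix the vertex order A < B < D < E < F < G and write every simplex with vertices in increasing order. Then dim K = 2 and the simplices of K are:

  0-simplices (6): A, B, D, E, F, G
  1-simplices (15): AB, AD, AE, AF, AG, BD, BE, BF, BG, DE, DF, DG, EF, EG, FG
  2-simplices (10): ABD, ABE, ADF, AEG, AFG, BDG, BEF, BFG, DEF, DEG

giving chain groups C_0 ≅ Z^6, C_1 ≅ Z^15, C_2 ≅ Z^10.

The boundary map ∂_1: C_1 → C_0 sends each edge [p,q] (with p < q) to q − p.
The 6×15 boundary matrix has rank 5 and Smith normal form diag(1,1,1,1,1).

∂_2: C_2 → C_1 sends each 2-simplex [p,q,r] to [q,r] − [p,r] + [p,q]. For instance
  ∂ABD = BD − AD + AB,
  ∂BFG = FG − BG + BF.
This gives a 15×10 integer matrix of rank 10; reducing to Smith normal form yields diagonal entries (1,1,1,1,1,1,1,1,1,2).

Reading off H_k = ker ∂_k / im ∂_{k+1}:

  H_0: rank C_0 − rank ∂_1 = 6 − 5 = 1, and the invariant factors of ∂_1 are all 1, so H_0 = Z.
  H_1: rank ker ∂_1 − rank ∂_2 = (15 − 5) − 10 = 0, and ∂_2 has invariant factor 2 > 1, so H_1 = Z_2.
  H_2: rank ker ∂_2 − rank ∂_3 = (10 − 10) − 0 = 0, and there is no ∂_3, so H_2 = 0.

As a check, the Euler characteristic is 6 − 15 + 10 = 1, which agrees with 1 − 0 + 0 = 1.
(K is a triangulation of the real projective plane RP^2.)

Hence the Betti numbers are b_0 = 1, b_1 = 0, b_2 = 0.

b_0 = 1, b_1 = 0, b_2 = 0.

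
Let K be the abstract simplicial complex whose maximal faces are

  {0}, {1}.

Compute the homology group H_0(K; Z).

Order the vertices as 0 < 1. Listing each simplex with vertices in this order, K has dimension 0 with simplices:

  0-simplices (2): [0], [1]

Hence C_0 ≅ Z^2.

Computing H_k = (kernel of ∂_k) / (image of ∂_{k+1}):

  H_0: rank C_0 − rank ∂_1 = 2 − 0 = 2, and there is no ∂_1, so H_0 ≅ Z^2.

(K is a triangulation of a set of 2 points.)

H_0 ≅ Z^2.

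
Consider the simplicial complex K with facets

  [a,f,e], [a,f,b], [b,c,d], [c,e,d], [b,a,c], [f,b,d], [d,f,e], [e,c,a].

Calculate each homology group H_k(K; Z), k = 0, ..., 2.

H_0 ≅ Z,  H_1 = 0,  H_2 ≅ Z.

Take the total order a < b < c < d < e < f on the vertex set. Then K (dimension 2) consists of the simplices:

  0-simplices (6): a, b, c, d, e, f
  1-simplices (12): ab, ac, ae, af, bc, bd, bf, cd, ce, de, df, ef
  2-simplices (8): abc, abf, ace, aef, bcd, bdf, cde, def

giving chain groups C_0 ≅ Z^6, C_1 ≅ Z^12, C_2 ≅ Z^8.

Boundary ∂_1: C_1 → C_0 sends each edge [p,q] (with p < q) to q − p.
The resulting 6×12 matrix has rank 5, and its Smith normal form has invariant factors (1,1,1,1,1).

Boundary ∂_2: C_2 → C_1 maps a triangle to the signed sum of its edges. For instance
  ∂ace = ce − ae + ac,
  ∂cde = de − ce + cd.
The resulting 12×8 matrix has rank 7, and its Smith normal form has invariant factors (1,1,1,1,1,1,1).

Computing H_k = (kernel of ∂_k) / (image of ∂_{k+1}):

  H_0: rank C_0 − rank ∂_1 = 6 − 5 = 1, and the invariant factors of ∂_1 are all 1, so H_0 ≅ Z.
  H_1: rank ker ∂_1 − rank ∂_2 = (12 − 5) − 7 = 0, and the invariant factors of ∂_2 are all 1, so H_1 ≅ 0.
  H_2: rank ker ∂_2 − rank ∂_3 = (8 − 7) − 0 = 1, and there is no ∂_3, so H_2 ≅ Z.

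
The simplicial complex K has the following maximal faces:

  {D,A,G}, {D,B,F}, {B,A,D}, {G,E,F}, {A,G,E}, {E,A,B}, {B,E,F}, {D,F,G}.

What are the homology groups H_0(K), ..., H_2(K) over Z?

H_0 = Z,  H_1 = 0,  H_2 = Z.

K has 6 vertices, 12 edges, 8 triangles.
rank ∂_0 = 0, rank ∂_1 = 5 ⇒ b_0 = 6 − 0 − 5 = 1; all invariant factors of ∂_1 are 1 so no torsion. So H_0 ≅ Z.
rank ∂_1 = 5, rank ∂_2 = 7 ⇒ b_1 = 12 − 5 − 7 = 0; all invariant factors of ∂_2 are 1 so no torsion. So H_1 ≅ 0.
rank ∂_2 = 7, rank ∂_3 = 0 ⇒ b_2 = 8 − 7 − 0 = 1. So H_2 ≅ Z.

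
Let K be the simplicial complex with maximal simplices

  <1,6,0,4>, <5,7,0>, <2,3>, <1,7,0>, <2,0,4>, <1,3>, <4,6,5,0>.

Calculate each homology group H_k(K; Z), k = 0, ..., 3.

Fix the vertex order 0 < 1 < 2 < 3 < 4 < 5 < 6 < 7 and write every simplex with vertices in increasing order. Then dim K = 3 and the simplices of K are:

  0-simplices (8): [0], [1], [2], [3], [4], [5], [6], [7]
  1-simplices (16): [0,1], [0,2], [0,4], [0,5], [0,6], [0,7], [1,3], [1,4], [1,6], [1,7], [2,3], [2,4], [4,5], [4,6], [5,6], [5,7]
  2-simplices (10): [0,1,4], [0,1,6], [0,1,7], [0,2,4], [0,4,5], [0,4,6], [0,5,6], [0,5,7], [1,4,6], [4,5,6]
  3-simplices (2): [0,1,4,6], [0,4,5,6]

giving chain groups C_0 ≅ Z^8, C_1 ≅ Z^16, C_2 ≅ Z^10, C_3 ≅ Z^2.

The boundary map ∂_1: C_1 → C_0 is given by ∂[p,q] = [q] − [p]. For instance
  ∂[0,4] = [4] − [0].
The resulting 8×16 matrix has rank 7, and its Smith normal form has invariant factors (1,1,1,1,1,1,1).

∂_2: C_2 → C_1 acts by ∂[p,q,r] = [q,r] − [p,r] + [p,q]. For instance
  ∂[0,5,6] = [5,6] − [0,6] + [0,5],
  ∂[4,5,6] = [5,6] − [4,6] + [4,5].
This gives a 16×10 integer matrix of rank 8; reducing to Smith normal form yields diagonal entries (1,1,1,1,1,1,1,1).

∂_3: C_3 → C_2 sends each 3-simplex σ to the alternating sum Σ_i (−1)^i (σ with its i-th vertex removed). For instance
  ∂[0,1,4,6] = [1,4,6] − [0,4,6] + [0,1,6] − [0,1,4],
  ∂[0,4,5,6] = [4,5,6] − [0,5,6] + [0,4,6] − [0,4,5].
This gives a 10×2 integer matrix of rank 2; reducing to Smith normal form yields diagonal entries (1,1).

Reading off H_k = ker ∂_k / im ∂_{k+1}:

  H_0: rank C_0 − rank ∂_1 = 8 − 7 = 1, and the invariant factors of ∂_1 are all 1, so H_0 ≅ Z.
  H_1: rank ker ∂_1 − rank ∂_2 = (16 − 7) − 8 = 1, and the invariant factors of ∂_2 are all 1, so H_1 ≅ Z.
  H_2: rank ker ∂_2 − rank ∂_3 = (10 − 8) − 2 = 0, and the invariant factors of ∂_3 are all 1, so H_2 ≅ 0.
  H_3: rank ker ∂_3 − rank ∂_4 = (2 − 2) − 0 = 0, and there is no ∂_4, so H_3 ≅ 0.

H_0 = Z,  H_1 = Z,  H_2 = 0,  H_3 = 0.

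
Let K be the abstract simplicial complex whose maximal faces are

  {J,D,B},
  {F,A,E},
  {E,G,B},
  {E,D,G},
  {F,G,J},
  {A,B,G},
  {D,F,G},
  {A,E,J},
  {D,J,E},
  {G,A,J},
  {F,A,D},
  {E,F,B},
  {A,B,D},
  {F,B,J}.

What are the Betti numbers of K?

K has 7 vertices, 21 edges, 14 triangles.
rank ∂_0 = 0, rank ∂_1 = 6 ⇒ b_0 = 7 − 0 − 6 = 1; all invariant factors of ∂_1 are 1 so no torsion. So H_0 ≅ Z.
rank ∂_1 = 6, rank ∂_2 = 13 ⇒ b_1 = 21 − 6 − 13 = 2; all invariant factors of ∂_2 are 1 so no torsion. So H_1 ≅ Z^2.
rank ∂_2 = 13, rank ∂_3 = 0 ⇒ b_2 = 14 − 13 − 0 = 1. So H_2 ≅ Z.

b_0 = 1, b_1 = 2, b_2 = 1.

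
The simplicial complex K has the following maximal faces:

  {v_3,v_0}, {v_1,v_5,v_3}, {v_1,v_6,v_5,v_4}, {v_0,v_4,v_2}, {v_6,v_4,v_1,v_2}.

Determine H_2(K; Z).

Fix the vertex order v_0 < v_1 < v_2 < v_3 < v_4 < v_5 < v_6 and write every simplex with vertices in increasing order. Then dim K = 3 and the simplices of K are:

  0-simplices (7): [v_0], [v_1], [v_2], [v_3], [v_4], [v_5], [v_6]
  1-simplices (14): [v_0,v_2], [v_0,v_3], [v_0,v_4], [v_1,v_2], [v_1,v_3], [v_1,v_4], [v_1,v_5], [v_1,v_6], [v_2,v_4], [v_2,v_6], [v_3,v_5], [v_4,v_5], [v_4,v_6], [v_5,v_6]
  2-simplices (9): [v_0,v_2,v_4], [v_1,v_2,v_4], [v_1,v_2,v_6], [v_1,v_3,v_5], [v_1,v_4,v_5], [v_1,v_4,v_6], [v_1,v_5,v_6], [v_2,v_4,v_6], [v_4,v_5,v_6]
  3-simplices (2): [v_1,v_2,v_4,v_6], [v_1,v_4,v_5,v_6]

so the chain groups are C_0 ≅ Z^7, C_1 ≅ Z^14, C_2 ≅ Z^9, C_3 ≅ Z^2.

The boundary map ∂_1: C_1 → C_0 sends each edge [p,q] (with p < q) to q − p.
This gives a 7×14 integer matrix of rank 6; reducing to Smith normal form yields diagonal entries (1,1,1,1,1,1).

∂_2: C_2 → C_1 maps a triangle to the signed sum of its edges. For instance
  ∂[v_1,v_2,v_6] = [v_2,v_6] − [v_1,v_6] + [v_1,v_2],
  ∂[v_1,v_4,v_6] = [v_4,v_6] − [v_1,v_6] + [v_1,v_4].
The resulting 14×9 matrix has rank 7, and its Smith normal form has invariant factors (1,1,1,1,1,1,1).

Boundary ∂_3: C_3 → C_2 sends each 3-simplex σ to the alternating sum Σ_i (−1)^i (σ with its i-th vertex removed). For instance
  ∂[v_1,v_2,v_4,v_6] = [v_2,v_4,v_6] − [v_1,v_4,v_6] + [v_1,v_2,v_6] − [v_1,v_2,v_4],
  ∂[v_1,v_4,v_5,v_6] = [v_4,v_5,v_6] − [v_1,v_5,v_6] + [v_1,v_4,v_6] − [v_1,v_4,v_5].
As a 9×2 matrix over Z this has rank 2, with invariant factors (1,1).

Reading off H_k = ker ∂_k / im ∂_{k+1}:

  H_2: rank ker ∂_2 − rank ∂_3 = (9 − 7) − 2 = 0, and the invariant factors of ∂_3 are all 1, so H_2 ≅ 0.

H_2 ≅ 0.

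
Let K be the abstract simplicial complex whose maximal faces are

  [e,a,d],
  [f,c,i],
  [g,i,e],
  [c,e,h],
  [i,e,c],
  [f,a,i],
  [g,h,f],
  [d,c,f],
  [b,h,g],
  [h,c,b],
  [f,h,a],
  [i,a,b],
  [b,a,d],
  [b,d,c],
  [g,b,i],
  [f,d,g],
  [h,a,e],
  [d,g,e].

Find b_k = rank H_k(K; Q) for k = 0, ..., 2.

b_0 = 1, b_1 = 2, b_2 = 1.

Order the vertices as a < b < c < d < e < f < g < h < i. Listing each simplex with vertices in this order, K has dimension 2 with simplices:

  0-simplices (9): a, b, c, d, e, f, g, h, i
  1-simplices (27): ab, ad, ae, af, ah, ai, bc, bd, bg, bh, bi, cd, ce, cf, ch, ci, de, df, dg, eg, eh, ei, fg, fh, fi, gh, gi
  2-simplices (18): abd, abi, ade, aeh, afh, afi, bcd, bch, bgh, bgi, cdf, ceh, cei, cfi, deg, dfg, egi, fgh

so the chain groups are C_0 ≅ Z^9, C_1 ≅ Z^27, C_2 ≅ Z^18.

∂_1: C_1 → C_0 sends each edge [p,q] (with p < q) to q − p. For instance
  ∂ad = d − a.
The 9×27 boundary matrix has rank 8 and Smith normal form diag(1,1,1,1,1,1,1,1).

∂_2: C_2 → C_1 sends each 2-simplex [p,q,r] to [q,r] − [p,r] + [p,q]. For instance
  ∂cfi = fi − ci + cf,
  ∂fgh = gh − fh + fg.
This gives a 27×18 integer matrix of rank 17; reducing to Smith normal form yields diagonal entries (1,1,1,1,1,1,1,1,1,1,1,1,1,1,1,1,1).

Reading off H_k = ker ∂_k / im ∂_{k+1}:

  H_0: rank C_0 − rank ∂_1 = 9 − 8 = 1, and the invariant factors of ∂_1 are all 1, so H_0 ≅ Z.
  H_1: rank ker ∂_1 − rank ∂_2 = (27 − 8) − 17 = 2, and the invariant factors of ∂_2 are all 1, so H_1 ≅ Z^2.
  H_2: rank ker ∂_2 − rank ∂_3 = (18 − 17) − 0 = 1, and there is no ∂_3, so H_2 ≅ Z.

Hence the Betti numbers are b_0 = 1, b_1 = 2, b_2 = 1.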